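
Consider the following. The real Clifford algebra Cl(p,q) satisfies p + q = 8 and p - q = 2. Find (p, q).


We need p + q = 8 and p - q = 2.
Adding: 2p = 8 + 2 = 10, so p = 5.
Then q = 8 - 5 = 3.
(p, q) = (5, 3)


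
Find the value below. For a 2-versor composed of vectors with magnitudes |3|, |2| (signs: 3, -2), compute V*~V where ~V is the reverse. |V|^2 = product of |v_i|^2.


Each vector v_i has |v_i|^2 = s_i^2
Squared scales: 3^2 = 9, (-2)^2 = 4
|V|^2 = 9 * 4
= 36


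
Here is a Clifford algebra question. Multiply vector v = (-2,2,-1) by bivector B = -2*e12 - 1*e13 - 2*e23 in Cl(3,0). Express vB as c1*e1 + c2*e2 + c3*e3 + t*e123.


vB has grade-1 (vector) and grade-3 (trivector) parts: vB = (v _| B) + (v ^ B).
Vector part <vB>_1:
  e1: -v2*b12 - v3*b13 = -(2)*(-2) - (-1)*(-1) = 3
  e2: v1*b12 - v3*b23 = (-2)*(-2) - (-1)*(-2) = 2
  e3: v1*b13 + v2*b23 = (-2)*(-1) + (2)*(-2) = -2
Trivector part <vB>_3:
  e123: v1*b23 - v2*b13 + v3*b12 = (-2)*(-2) - (2)*(-1) + (-1)*(-2) = 8
vB = 3*e1 + 2*e2 - 2*e3 + 8*e123


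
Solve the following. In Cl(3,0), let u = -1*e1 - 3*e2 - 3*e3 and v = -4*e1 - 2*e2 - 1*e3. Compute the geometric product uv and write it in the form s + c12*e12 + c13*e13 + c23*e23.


In Cl(3,0): e_i^2 = 1, e_ie_j = -e_je_i for i != j.
Scalar part = u . v = (-1)*(-4) + (-3)*(-2) + (-3)*(-1)
= 4 + 6 + 3 = 13
e12 coeff = (-1)*(-2) - (-3)*(-4) = 2 - 12 = -10
e13 coeff = (-1)*(-1) - (-3)*(-4) = 1 - 12 = -11
e23 coeff = (-3)*(-1) - (-3)*(-2) = 3 - 6 = -3
uv = 13 - 10*e12 - 11*e13 - 3*e23


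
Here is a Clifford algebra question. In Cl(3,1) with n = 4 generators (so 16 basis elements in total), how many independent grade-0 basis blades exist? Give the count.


Number of grade-k basis blades in Cl(p,q) with n = p + q is C(n, k).
n = 3 + 1 = 4
C(4, 0) = 4! / (0! * 4!)
= 24 / (1 * 24)
= 1


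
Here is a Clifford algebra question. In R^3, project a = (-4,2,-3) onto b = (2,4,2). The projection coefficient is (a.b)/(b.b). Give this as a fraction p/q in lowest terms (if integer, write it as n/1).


Projection coefficient = (a . b) / (b . b)
a . b = (-4)*2 + 2*4 + (-3)*2
= -8 + 8 + (-6) = -6
b . b = 2^2 + 4^2 + 2^2
= 4 + 16 + 4 = 24
Coefficient = -6/24
In lowest terms: -1/4


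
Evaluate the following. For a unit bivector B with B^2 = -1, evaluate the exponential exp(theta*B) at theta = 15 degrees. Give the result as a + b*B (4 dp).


For a unit bivector B with B^2 = -1, the exponential series gives
e^(theta*B) = cos(theta) + sin(theta)*B (the GA analogue of Euler's formula).
theta = 15 degrees = 0.261799 rad
cos(15 deg) = 0.9659
sin(15 deg) = 0.2588
exp(theta*B) = 0.9659 + 0.2588*B


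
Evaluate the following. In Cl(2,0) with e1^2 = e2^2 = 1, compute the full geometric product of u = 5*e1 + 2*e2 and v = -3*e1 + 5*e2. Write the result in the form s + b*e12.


Expand: (5*e1 + 2*e2)(-3*e1 + 5*e2)
= 5*(-3)*e1e1 + 5*5*e1e2 + 2*(-3)*e2e1 + 2*5*e2e2
Using e1^2 = e2^2 = 1, e2e1 = -e1e2:
Scalar part s = 5*(-3) + 2*5 = -15 + 10 = -5
Bivector part b = 5*5 - 2*(-3) = 25 - (-6) = 31
uv = -5 + 31*e12


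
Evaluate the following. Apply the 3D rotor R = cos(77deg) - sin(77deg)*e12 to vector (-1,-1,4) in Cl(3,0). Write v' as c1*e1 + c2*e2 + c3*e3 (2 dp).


Rotor R = cos(77deg) - sin(77deg)*e12
Rotation angle theta = 2 * 77 = 154 degrees in the e12 plane (e1 -> e2).
The component perpendicular to the plane (e3) is invariant: v'_3 = v3 = 4.00
cos(154deg) = -0.8988, sin(154deg) = 0.4384
v'_1 = v1*cos(theta) - v2*sin(theta) = -1*(-0.8988) - (-1)*0.4384 = 1.34
v'_2 = v1*sin(theta) + v2*cos(theta) = -1*0.4384 + (-1)*(-0.8988) = 0.46
v' = 1.34*e1 + 0.46*e2 + 4.00*e3


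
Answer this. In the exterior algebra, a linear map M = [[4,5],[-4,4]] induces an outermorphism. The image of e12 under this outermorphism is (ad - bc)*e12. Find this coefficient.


The outermorphism of a linear map f sends e1^e2 to f(e1)^f(e2).
f(e1) = 4*e1 - 4*e2
f(e2) = 5*e1 + 4*e2
f(e1) ^ f(e2) = (4*e1 - 4*e2) ^ (5*e1 + 4*e2)
= 4*4*e12 + (-4)*5*e21
= (16 - (-20))*e12
= 36*e12
Coefficient = 36


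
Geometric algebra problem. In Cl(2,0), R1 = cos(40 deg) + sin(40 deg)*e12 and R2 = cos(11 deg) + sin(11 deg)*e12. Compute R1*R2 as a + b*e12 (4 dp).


Same-plane rotors commute and their half-angles add:
R1*R2 = cos(a1 + a2) + sin(a1 + a2)*e12.
a1 + a2 = 40 + 11 = 51 deg
cos(51 deg) = 0.6293
sin(51 deg) = 0.7771
R1*R2 = 0.6293 + 0.7771*e12


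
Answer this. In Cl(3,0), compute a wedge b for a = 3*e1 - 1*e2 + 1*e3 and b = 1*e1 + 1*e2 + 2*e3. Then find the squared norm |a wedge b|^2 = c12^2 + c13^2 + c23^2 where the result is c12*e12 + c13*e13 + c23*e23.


a wedge b = (a1*b2 - a2*b1)*e12 + (a1*b3 - a3*b1)*e13 + (a2*b3 - a3*b2)*e23
e12 coeff: 3*1 - (-1)*1 = 3 - (-1) = 4
e13 coeff: 3*2 - 1*1 = 6 - 1 = 5
e23 coeff: (-1)*2 - 1*1 = -2 - 1 = -3
|a wedge b|^2 = 4^2 + 5^2 + (-3)^2
= 16 + 25 + 9
= 50


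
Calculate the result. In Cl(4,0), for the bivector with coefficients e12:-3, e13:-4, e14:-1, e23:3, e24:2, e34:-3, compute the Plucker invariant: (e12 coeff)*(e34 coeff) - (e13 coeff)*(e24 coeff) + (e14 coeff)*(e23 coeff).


Plucker relation: af - be + cd
a*f = (-3)*(-3) = 9
b*e = (-4)*2 = -8
c*d = (-1)*3 = -3
af - be + cd = 9 - (-8) + (-3)
= 14


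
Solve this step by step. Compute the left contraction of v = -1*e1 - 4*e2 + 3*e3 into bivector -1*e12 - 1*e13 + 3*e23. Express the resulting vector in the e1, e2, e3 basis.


Left contraction v _| B = <vB>_1 (grade-1 part of the geometric product vB).
Using e1_|e12 = e2, e2_|e12 = -e1, e1_|e13 = e3, e3_|e13 = -e1, e2_|e23 = e3, e3_|e23 = -e2:
e1 coeff: -v2*b12 - v3*b13 = -(-4)*(-1) - (3)*(-1) = -1
e2 coeff: v1*b12 - v3*b23 = (-1)*(-1) - (3)*(3) = -8
e3 coeff: v1*b13 + v2*b23 = (-1)*(-1) + (-4)*(3) = -11
v _| B = -1*e1 - 8*e2 - 11*e3


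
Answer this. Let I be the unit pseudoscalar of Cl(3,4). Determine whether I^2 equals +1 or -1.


The pseudoscalar I = e1...e_n (product of all n generators) of Cl(p,q) satisfies I^2 = (-1)^(q + n(n-1)/2).
p = 3, q = 4, n = p + q = 7
n(n-1)/2 = 7 * 6 / 2 = 21
Exponent = q + n(n-1)/2 = 4 + 21 = 25
I^2 = (-1)^25 = -1


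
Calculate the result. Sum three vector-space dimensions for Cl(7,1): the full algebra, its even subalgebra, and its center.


n = 7 + 1 = 8
Total dim = 2^8 = 256
Even subalgebra dim = 2^7 = 128
n is even, so center dim = 1
Sum = 256 + 128 + 1 = 385


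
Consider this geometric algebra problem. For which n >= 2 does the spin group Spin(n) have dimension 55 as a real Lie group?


dim Spin(n) = dim so(n) = n(n-1)/2.
Solve n(n-1)/2 = 55, i.e. n^2 - n - 110 = 0.
Discriminant = 1 + 8*55 = 441
n = (1 + sqrt(441))/2 = (1 + 21)/2 = 11


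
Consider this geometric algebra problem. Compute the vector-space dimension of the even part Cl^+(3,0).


Even subalgebra dimension = 2^(n-1)
n = 3 + 0 = 3
2^(3 - 1) = 2^2 = 4
Verification: sum of C(3,k) for even k = 1 + 3 = 4
Result = 4


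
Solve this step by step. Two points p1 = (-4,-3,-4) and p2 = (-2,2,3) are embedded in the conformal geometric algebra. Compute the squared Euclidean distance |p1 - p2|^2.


p1 - p2 = (-2, -5, -7)
|p1 - p2|^2 = (-2)^2 + (-5)^2 + (-7)^2
= 4 + 25 + 49
= 78


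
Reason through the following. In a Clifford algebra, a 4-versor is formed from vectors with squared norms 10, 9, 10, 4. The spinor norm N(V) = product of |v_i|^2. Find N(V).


Spinor norm N(V) = |v1|^2 * |v2|^2 * ... * |v4|^2
= 10 * 9 * 10 * 4
Running product: 10, 90, 900, 3600
N(V) = 3600


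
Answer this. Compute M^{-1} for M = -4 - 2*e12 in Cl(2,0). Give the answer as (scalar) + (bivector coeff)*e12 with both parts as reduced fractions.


M = -4 - 2*e12, where e12^2 = -1.
Since M commutes with its reverse ~M = a - b*e12, M * ~M = a^2 - b^2*e12^2 = a^2 + b^2.
So M^{-1} = ~M / (a^2 + b^2) = (a - b*e12)/(a^2 + b^2).
a^2 + b^2 = 16 + 4 = 20
Scalar part = -4/20 = -1/5
Bivector coeff = 2/20 = 1/10
M^{-1} = -1/5 + 1/10*e12


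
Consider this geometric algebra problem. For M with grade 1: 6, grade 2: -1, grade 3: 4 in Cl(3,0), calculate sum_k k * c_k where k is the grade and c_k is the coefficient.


Grade-weighted sum = sum of grade_k * coefficient_k
1*6 = 6
2*(-1) = -2
3*4 = 12
Total = 6 + (-2) + 12 = 16


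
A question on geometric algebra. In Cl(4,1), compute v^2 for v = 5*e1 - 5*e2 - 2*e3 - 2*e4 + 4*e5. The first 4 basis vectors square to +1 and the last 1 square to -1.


v^2 = sum of c_i^2 * e_i^2
Positive signature terms (e_i^2 = +1): 5^2 + (-5)^2 + (-2)^2 + (-2)^2 = 58
Negative signature terms (e_j^2 = -1): 4^2 = 16
v^2 = 58 - 16 = 42


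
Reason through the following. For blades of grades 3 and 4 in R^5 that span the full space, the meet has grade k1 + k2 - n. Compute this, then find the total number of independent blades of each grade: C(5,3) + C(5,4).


Meet grade = grade(A) + grade(B) - n
= 3 + 4 - 5 = 2
C(5,3) = 10
C(5,4) = 5
dim_A + dim_B = 10 + 5 = 15


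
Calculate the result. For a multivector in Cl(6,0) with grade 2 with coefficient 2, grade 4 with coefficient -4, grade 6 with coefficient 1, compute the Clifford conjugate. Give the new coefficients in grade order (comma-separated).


Clifford conjugate sign for grade k: (-1)^(k(k+1)/2)
Grade 2: (-1)^(2*3/2) = (-1)^3 = -1, coeff 2 -> -2
Grade 4: (-1)^(4*5/2) = (-1)^10 = 1, coeff -4 -> -4
Grade 6: (-1)^(6*7/2) = (-1)^21 = -1, coeff 1 -> -1
Conjugated coefficients: -2, -4, -1


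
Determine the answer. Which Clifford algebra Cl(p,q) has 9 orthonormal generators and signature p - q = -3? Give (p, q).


We need p + q = 9 and p - q = -3.
Adding: 2p = 9 + (-3) = 6, so p = 3.
Then q = 9 - 3 = 6.
(p, q) = (3, 6)


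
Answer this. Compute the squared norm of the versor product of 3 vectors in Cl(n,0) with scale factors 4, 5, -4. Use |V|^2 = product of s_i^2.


Each vector v_i has |v_i|^2 = s_i^2
Squared scales: 4^2 = 16, 5^2 = 25, (-4)^2 = 16
|V|^2 = 16 * 25 * 16
= 6400


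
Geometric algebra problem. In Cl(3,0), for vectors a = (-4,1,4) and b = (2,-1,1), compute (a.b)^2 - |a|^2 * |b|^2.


a . b = (-4)*2 + 1*(-1) + 4*1
= -8 + (-1) + 4 = -5
|a|^2 = (-4)^2 + 1^2 + 4^2 = 33
|b|^2 = 2^2 + (-1)^2 + 1^2 = 6
(a.b)^2 = (-5)^2 = 25
|a|^2 * |b|^2 = 33 * 6 = 198
Result = 25 - 198 = -173


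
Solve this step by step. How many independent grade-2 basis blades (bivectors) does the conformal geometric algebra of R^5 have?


The conformal model of R^5 uses Cl(6,1) with m = 5 + 2 = 7 generators.
Number of grade-2 blades = C(m, 2) = C(7, 2)
= 7*6/2 = 21


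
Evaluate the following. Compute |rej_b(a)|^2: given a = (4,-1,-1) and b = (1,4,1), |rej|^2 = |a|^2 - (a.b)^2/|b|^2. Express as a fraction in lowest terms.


|a|^2 = 4^2 + (-1)^2 + (-1)^2 = 18
|b|^2 = 1^2 + 4^2 + 1^2 = 18
a . b = 4*1 + (-1)*4 + (-1)*1 = -1
(a.b)^2 = (-1)^2 = 1
|rej|^2 = 18 - 1/18
= (324 - 1)/18
= 323/18
In lowest terms: 323/18


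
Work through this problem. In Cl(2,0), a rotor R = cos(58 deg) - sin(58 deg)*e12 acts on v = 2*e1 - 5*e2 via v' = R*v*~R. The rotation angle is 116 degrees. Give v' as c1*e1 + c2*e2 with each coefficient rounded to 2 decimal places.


Rotor R = cos(58deg) - sin(58deg)*e12
Rotation angle theta = 2 * 58 = 116 degrees
v' = R*v*~R rotates v by theta.
cos(116deg) = -0.4384, sin(116deg) = 0.8988
v'_1 = 2*cos(116deg) - (-5)*sin(116deg)
= 2*(-0.4384) - (-5)*0.8988
= 3.62
v'_2 = 2*sin(116deg) + (-5)*cos(116deg)
= 2*0.8988 + (-5)*(-0.4384)
= 3.99
v' = 3.62*e1 + 3.99*e2


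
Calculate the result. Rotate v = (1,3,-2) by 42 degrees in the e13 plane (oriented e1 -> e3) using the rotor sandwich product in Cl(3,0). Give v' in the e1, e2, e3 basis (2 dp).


Rotor R = cos(21deg) - sin(21deg)*e13
Rotation angle theta = 2 * 21 = 42 degrees in the e13 plane (e1 -> e3).
The component perpendicular to the plane (e2) is invariant: v'_2 = v2 = 3.00
cos(42deg) = 0.7431, sin(42deg) = 0.6691
v'_1 = v1*cos(theta) - v3*sin(theta) = 1*0.7431 - (-2)*0.6691 = 2.08
v'_3 = v1*sin(theta) + v3*cos(theta) = 1*0.6691 + (-2)*0.7431 = -0.82
v' = 2.08*e1 + 3.00*e2 - 0.82*e3


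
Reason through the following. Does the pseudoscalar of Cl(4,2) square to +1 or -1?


The pseudoscalar I = e1...e_n (product of all n generators) of Cl(p,q) satisfies I^2 = (-1)^(q + n(n-1)/2).
p = 4, q = 2, n = p + q = 6
n(n-1)/2 = 6 * 5 / 2 = 15
Exponent = q + n(n-1)/2 = 2 + 15 = 17
I^2 = (-1)^17 = -1


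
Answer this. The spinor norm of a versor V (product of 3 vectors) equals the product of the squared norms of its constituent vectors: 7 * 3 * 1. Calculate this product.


Spinor norm N(V) = |v1|^2 * |v2|^2 * ... * |v3|^2
= 7 * 3 * 1
Running product: 7, 21, 21
N(V) = 21


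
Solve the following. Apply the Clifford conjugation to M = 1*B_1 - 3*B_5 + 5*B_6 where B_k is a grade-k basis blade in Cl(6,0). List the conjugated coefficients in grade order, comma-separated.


Clifford conjugate sign for grade k: (-1)^(k(k+1)/2)
Grade 1: (-1)^(1*2/2) = (-1)^1 = -1, coeff 1 -> -1
Grade 5: (-1)^(5*6/2) = (-1)^15 = -1, coeff -3 -> 3
Grade 6: (-1)^(6*7/2) = (-1)^21 = -1, coeff 5 -> -5
Conjugated coefficients: -1, 3, -5


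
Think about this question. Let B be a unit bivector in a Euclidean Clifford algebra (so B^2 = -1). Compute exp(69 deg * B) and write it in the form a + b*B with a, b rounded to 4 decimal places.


For a unit bivector B with B^2 = -1, the exponential series gives
e^(theta*B) = cos(theta) + sin(theta)*B (the GA analogue of Euler's formula).
theta = 69 degrees = 1.204277 rad
cos(69 deg) = 0.3584
sin(69 deg) = 0.9336
exp(theta*B) = 0.3584 + 0.9336*B


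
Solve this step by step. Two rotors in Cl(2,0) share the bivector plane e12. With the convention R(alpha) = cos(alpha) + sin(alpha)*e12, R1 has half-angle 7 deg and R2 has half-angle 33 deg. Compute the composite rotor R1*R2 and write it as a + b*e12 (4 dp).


Same-plane rotors commute and their half-angles add:
R1*R2 = cos(a1 + a2) + sin(a1 + a2)*e12.
a1 + a2 = 7 + 33 = 40 deg
cos(40 deg) = 0.7660
sin(40 deg) = 0.6428
R1*R2 = 0.7660 + 0.6428*e12


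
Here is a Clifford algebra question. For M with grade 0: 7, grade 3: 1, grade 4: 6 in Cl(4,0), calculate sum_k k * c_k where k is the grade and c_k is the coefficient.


Grade-weighted sum = sum of grade_k * coefficient_k
0*7 = 0
3*1 = 3
4*6 = 24
Total = 0 + 3 + 24 = 27


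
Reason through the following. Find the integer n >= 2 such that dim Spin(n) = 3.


dim Spin(n) = dim so(n) = n(n-1)/2.
Solve n(n-1)/2 = 3, i.e. n^2 - n - 6 = 0.
Discriminant = 1 + 8*3 = 25
n = (1 + sqrt(25))/2 = (1 + 5)/2 = 3


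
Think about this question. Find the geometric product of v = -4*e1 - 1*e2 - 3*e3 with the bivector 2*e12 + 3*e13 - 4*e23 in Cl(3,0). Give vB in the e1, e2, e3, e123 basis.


vB has grade-1 (vector) and grade-3 (trivector) parts: vB = (v _| B) + (v ^ B).
Vector part <vB>_1:
  e1: -v2*b12 - v3*b13 = -(-1)*(2) - (-3)*(3) = 11
  e2: v1*b12 - v3*b23 = (-4)*(2) - (-3)*(-4) = -20
  e3: v1*b13 + v2*b23 = (-4)*(3) + (-1)*(-4) = -8
Trivector part <vB>_3:
  e123: v1*b23 - v2*b13 + v3*b12 = (-4)*(-4) - (-1)*(3) + (-3)*(2) = 13
vB = 11*e1 - 20*e2 - 8*e3 + 13*e123


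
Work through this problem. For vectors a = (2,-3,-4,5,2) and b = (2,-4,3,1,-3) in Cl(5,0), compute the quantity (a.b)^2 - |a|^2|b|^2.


a . b = 2*2 + (-3)*(-4) + (-4)*3 + 5*1 + 2*(-3)
= 4 + 12 + (-12) + 5 + (-6) = 3
|a|^2 = 2^2 + (-3)^2 + (-4)^2 + 5^2 + 2^2 = 58
|b|^2 = 2^2 + (-4)^2 + 3^2 + 1^2 + (-3)^2 = 39
(a.b)^2 = 3^2 = 9
|a|^2 * |b|^2 = 58 * 39 = 2262
Result = 9 - 2262 = -2253


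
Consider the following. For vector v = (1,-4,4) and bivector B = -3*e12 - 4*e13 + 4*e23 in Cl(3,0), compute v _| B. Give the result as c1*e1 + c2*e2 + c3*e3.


Left contraction v _| B = <vB>_1 (grade-1 part of the geometric product vB).
Using e1_|e12 = e2, e2_|e12 = -e1, e1_|e13 = e3, e3_|e13 = -e1, e2_|e23 = e3, e3_|e23 = -e2:
e1 coeff: -v2*b12 - v3*b13 = -(-4)*(-3) - (4)*(-4) = 4
e2 coeff: v1*b12 - v3*b23 = (1)*(-3) - (4)*(4) = -19
e3 coeff: v1*b13 + v2*b23 = (1)*(-4) + (-4)*(4) = -20
v _| B = 4*e1 - 19*e2 - 20*e3


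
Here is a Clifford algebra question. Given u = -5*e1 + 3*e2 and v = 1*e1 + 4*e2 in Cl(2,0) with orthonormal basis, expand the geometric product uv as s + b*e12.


Expand: (-5*e1 + 3*e2)(1*e1 + 4*e2)
= (-5)*1*e1e1 + (-5)*4*e1e2 + 3*1*e2e1 + 3*4*e2e2
Using e1^2 = e2^2 = 1, e2e1 = -e1e2:
Scalar part s = (-5)*1 + 3*4 = -5 + 12 = 7
Bivector part b = (-5)*4 - 3*1 = -20 - 3 = -23
uv = 7 - 23*e12


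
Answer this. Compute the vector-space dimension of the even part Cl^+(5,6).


Even subalgebra dimension = 2^(n-1)
n = 5 + 6 = 11
2^(11 - 1) = 2^10 = 1024
Verification: sum of C(11,k) for even k = 1 + 55 + 330 + 462 + 165 + 11 = 1024
Result = 1024


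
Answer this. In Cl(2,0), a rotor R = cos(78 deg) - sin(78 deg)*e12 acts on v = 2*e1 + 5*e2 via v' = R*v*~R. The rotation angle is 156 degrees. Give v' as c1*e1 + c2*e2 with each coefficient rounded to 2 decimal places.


Rotor R = cos(78deg) - sin(78deg)*e12
Rotation angle theta = 2 * 78 = 156 degrees
v' = R*v*~R rotates v by theta.
cos(156deg) = -0.9135, sin(156deg) = 0.4067
v'_1 = 2*cos(156deg) - 5*sin(156deg)
= 2*(-0.9135) - 5*0.4067
= -3.86
v'_2 = 2*sin(156deg) + 5*cos(156deg)
= 2*0.4067 + 5*(-0.9135)
= -3.75
v' = -3.86*e1 - 3.75*e2


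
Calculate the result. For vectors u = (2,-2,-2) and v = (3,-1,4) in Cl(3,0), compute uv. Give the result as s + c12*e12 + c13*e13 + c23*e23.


In Cl(3,0): e_i^2 = 1, e_ie_j = -e_je_i for i != j.
Scalar part = u . v = 2*3 + (-2)*(-1) + (-2)*4
= 6 + 2 + (-8) = 0
e12 coeff = 2*(-1) - (-2)*3 = -2 - (-6) = 4
e13 coeff = 2*4 - (-2)*3 = 8 - (-6) = 14
e23 coeff = (-2)*4 - (-2)*(-1) = -8 - 2 = -10
uv = 0 + 4*e12 + 14*e13 - 10*e23


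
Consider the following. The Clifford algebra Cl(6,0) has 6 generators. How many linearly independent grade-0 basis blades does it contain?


Number of grade-k basis blades in Cl(p,q) with n = p + q is C(n, k).
n = 6 + 0 = 6
C(6, 0) = 6! / (0! * 6!)
= 720 / (1 * 720)
= 1


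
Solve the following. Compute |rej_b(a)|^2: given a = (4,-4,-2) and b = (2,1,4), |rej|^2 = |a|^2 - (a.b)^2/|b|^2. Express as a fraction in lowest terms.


|a|^2 = 4^2 + (-4)^2 + (-2)^2 = 36
|b|^2 = 2^2 + 1^2 + 4^2 = 21
a . b = 4*2 + (-4)*1 + (-2)*4 = -4
(a.b)^2 = (-4)^2 = 16
|rej|^2 = 36 - 16/21
= (756 - 16)/21
= 740/21
In lowest terms: 740/21


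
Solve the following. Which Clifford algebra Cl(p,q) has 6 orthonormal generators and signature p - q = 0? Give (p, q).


We need p + q = 6 and p - q = 0.
Adding: 2p = 6 + 0 = 6, so p = 3.
Then q = 6 - 3 = 3.
(p, q) = (3, 3)


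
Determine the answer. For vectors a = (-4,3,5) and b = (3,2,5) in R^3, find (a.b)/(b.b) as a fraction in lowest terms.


Projection coefficient = (a . b) / (b . b)
a . b = (-4)*3 + 3*2 + 5*5
= -12 + 6 + 25 = 19
b . b = 3^2 + 2^2 + 5^2
= 9 + 4 + 25 = 38
Coefficient = 19/38
In lowest terms: 1/2


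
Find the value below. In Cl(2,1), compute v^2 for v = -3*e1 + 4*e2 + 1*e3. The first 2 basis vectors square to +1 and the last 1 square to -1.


v^2 = sum of c_i^2 * e_i^2
Positive signature terms (e_i^2 = +1): (-3)^2 + 4^2 = 25
Negative signature terms (e_j^2 = -1): 1^2 = 1
v^2 = 25 - 1 = 24


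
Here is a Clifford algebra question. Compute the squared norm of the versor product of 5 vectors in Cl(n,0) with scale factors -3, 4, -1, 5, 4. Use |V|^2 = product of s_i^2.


Each vector v_i has |v_i|^2 = s_i^2
Squared scales: (-3)^2 = 9, 4^2 = 16, (-1)^2 = 1, 5^2 = 25, 4^2 = 16
|V|^2 = 9 * 16 * 1 * 25 * 16
= 57600


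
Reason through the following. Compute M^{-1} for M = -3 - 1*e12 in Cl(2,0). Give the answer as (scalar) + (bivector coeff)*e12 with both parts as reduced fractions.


M = -3 - 1*e12, where e12^2 = -1.
Since M commutes with its reverse ~M = a - b*e12, M * ~M = a^2 - b^2*e12^2 = a^2 + b^2.
So M^{-1} = ~M / (a^2 + b^2) = (a - b*e12)/(a^2 + b^2).
a^2 + b^2 = 9 + 1 = 10
Scalar part = -3/10 = -3/10
Bivector coeff = 1/10 = 1/10
M^{-1} = -3/10 + 1/10*e12


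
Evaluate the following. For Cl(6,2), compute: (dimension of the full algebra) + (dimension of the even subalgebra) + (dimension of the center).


n = 6 + 2 = 8
Total dim = 2^8 = 256
Even subalgebra dim = 2^7 = 128
n is even, so center dim = 1
Sum = 256 + 128 + 1 = 385


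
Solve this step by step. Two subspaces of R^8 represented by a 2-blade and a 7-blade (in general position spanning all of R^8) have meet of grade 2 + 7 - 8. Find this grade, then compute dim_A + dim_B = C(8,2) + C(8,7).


Meet grade = grade(A) + grade(B) - n
= 2 + 7 - 8 = 1
C(8,2) = 28
C(8,7) = 8
dim_A + dim_B = 28 + 8 = 36


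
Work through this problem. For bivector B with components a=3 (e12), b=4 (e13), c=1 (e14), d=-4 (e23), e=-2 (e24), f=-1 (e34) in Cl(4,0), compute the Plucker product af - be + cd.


Plucker relation: af - be + cd
a*f = 3*(-1) = -3
b*e = 4*(-2) = -8
c*d = 1*(-4) = -4
af - be + cd = -3 - (-8) + (-4)
= 1


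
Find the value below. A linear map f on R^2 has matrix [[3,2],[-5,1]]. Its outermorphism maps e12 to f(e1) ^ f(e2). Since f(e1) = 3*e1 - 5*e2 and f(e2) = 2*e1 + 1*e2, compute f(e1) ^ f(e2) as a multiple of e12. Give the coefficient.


The outermorphism of a linear map f sends e1^e2 to f(e1)^f(e2).
f(e1) = 3*e1 - 5*e2
f(e2) = 2*e1 + 1*e2
f(e1) ^ f(e2) = (3*e1 - 5*e2) ^ (2*e1 + 1*e2)
= 3*1*e12 + (-5)*2*e21
= (3 - (-10))*e12
= 13*e12
Coefficient = 13


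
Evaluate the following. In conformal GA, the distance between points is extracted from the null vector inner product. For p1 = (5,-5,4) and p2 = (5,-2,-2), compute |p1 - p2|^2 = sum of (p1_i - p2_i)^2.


p1 - p2 = (0, -3, 6)
|p1 - p2|^2 = 0^2 + (-3)^2 + 6^2
= 0 + 9 + 36
= 45


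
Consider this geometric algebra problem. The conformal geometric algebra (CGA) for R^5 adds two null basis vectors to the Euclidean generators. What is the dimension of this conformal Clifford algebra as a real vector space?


The conformal model of R^5 uses Cl(6,1): the 5 Euclidean generators plus two extra orthogonal generators e+ (e+^2 = +1) and e- (e-^2 = -1), from which the null vectors e0, einf are built.
Number of generators m = 5 + 2 = 7.
dim Cl(p,q) = 2^m = 2^7 = 128


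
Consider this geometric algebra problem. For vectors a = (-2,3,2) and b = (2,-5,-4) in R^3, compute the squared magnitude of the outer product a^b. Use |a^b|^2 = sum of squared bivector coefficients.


a wedge b = (a1*b2 - a2*b1)*e12 + (a1*b3 - a3*b1)*e13 + (a2*b3 - a3*b2)*e23
e12 coeff: (-2)*(-5) - 3*2 = 10 - 6 = 4
e13 coeff: (-2)*(-4) - 2*2 = 8 - 4 = 4
e23 coeff: 3*(-4) - 2*(-5) = -12 - (-10) = -2
|a wedge b|^2 = 4^2 + 4^2 + (-2)^2
= 16 + 16 + 4
= 36


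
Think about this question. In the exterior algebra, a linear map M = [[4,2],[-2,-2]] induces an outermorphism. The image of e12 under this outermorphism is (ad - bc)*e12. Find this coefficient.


The outermorphism of a linear map f sends e1^e2 to f(e1)^f(e2).
f(e1) = 4*e1 - 2*e2
f(e2) = 2*e1 - 2*e2
f(e1) ^ f(e2) = (4*e1 - 2*e2) ^ (2*e1 - 2*e2)
= 4*(-2)*e12 + (-2)*2*e21
= (-8 - (-4))*e12
= -4*e12
Coefficient = -4


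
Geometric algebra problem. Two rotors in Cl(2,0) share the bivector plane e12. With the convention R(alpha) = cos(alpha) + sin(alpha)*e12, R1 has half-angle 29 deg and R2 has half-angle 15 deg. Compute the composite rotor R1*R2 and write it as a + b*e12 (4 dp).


Same-plane rotors commute and their half-angles add:
R1*R2 = cos(a1 + a2) + sin(a1 + a2)*e12.
a1 + a2 = 29 + 15 = 44 deg
cos(44 deg) = 0.7193
sin(44 deg) = 0.6947
R1*R2 = 0.7193 + 0.6947*e12


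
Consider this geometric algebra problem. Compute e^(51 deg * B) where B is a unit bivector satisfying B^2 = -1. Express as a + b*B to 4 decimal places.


For a unit bivector B with B^2 = -1, the exponential series gives
e^(theta*B) = cos(theta) + sin(theta)*B (the GA analogue of Euler's formula).
theta = 51 degrees = 0.890118 rad
cos(51 deg) = 0.6293
sin(51 deg) = 0.7771
exp(theta*B) = 0.6293 + 0.7771*B


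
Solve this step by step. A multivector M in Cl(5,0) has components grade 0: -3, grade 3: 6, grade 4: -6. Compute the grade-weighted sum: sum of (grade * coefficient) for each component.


Grade-weighted sum = sum of grade_k * coefficient_k
0*(-3) = 0
3*6 = 18
4*(-6) = -24
Total = 0 + 18 + (-24) = -6


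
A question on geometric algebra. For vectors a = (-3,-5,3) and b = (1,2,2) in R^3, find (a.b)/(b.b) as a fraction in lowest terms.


Projection coefficient = (a . b) / (b . b)
a . b = (-3)*1 + (-5)*2 + 3*2
= -3 + (-10) + 6 = -7
b . b = 1^2 + 2^2 + 2^2
= 1 + 4 + 4 = 9
Coefficient = -7/9
In lowest terms: -7/9


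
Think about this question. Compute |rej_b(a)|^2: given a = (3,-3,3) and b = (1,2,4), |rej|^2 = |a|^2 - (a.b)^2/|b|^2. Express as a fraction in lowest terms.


|a|^2 = 3^2 + (-3)^2 + 3^2 = 27
|b|^2 = 1^2 + 2^2 + 4^2 = 21
a . b = 3*1 + (-3)*2 + 3*4 = 9
(a.b)^2 = 9^2 = 81
|rej|^2 = 27 - 81/21
= (567 - 81)/21
= 486/21
In lowest terms: 162/7


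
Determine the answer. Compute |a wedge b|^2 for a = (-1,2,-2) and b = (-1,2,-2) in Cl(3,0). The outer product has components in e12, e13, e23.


a wedge b = (a1*b2 - a2*b1)*e12 + (a1*b3 - a3*b1)*e13 + (a2*b3 - a3*b2)*e23
e12 coeff: (-1)*2 - 2*(-1) = -2 - (-2) = 0
e13 coeff: (-1)*(-2) - (-2)*(-1) = 2 - 2 = 0
e23 coeff: 2*(-2) - (-2)*2 = -4 - (-4) = 0
|a wedge b|^2 = 0^2 + 0^2 + 0^2
= 0 + 0 + 0
= 0


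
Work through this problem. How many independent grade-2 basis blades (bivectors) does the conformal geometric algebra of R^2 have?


The conformal model of R^2 uses Cl(3,1) with m = 2 + 2 = 4 generators.
Number of grade-2 blades = C(m, 2) = C(4, 2)
= 4*3/2 = 6


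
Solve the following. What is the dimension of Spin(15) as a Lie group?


Spin(n) double-covers SO(n); both have Lie algebra so(n) of dimension n(n-1)/2.
n = 15
n(n-1) = 15 * 14 = 210
dim Spin(15) = 210/2 = 105


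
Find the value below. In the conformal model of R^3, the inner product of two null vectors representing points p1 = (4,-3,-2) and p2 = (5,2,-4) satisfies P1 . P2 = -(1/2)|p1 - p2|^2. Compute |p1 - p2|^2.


p1 - p2 = (-1, -5, 2)
|p1 - p2|^2 = (-1)^2 + (-5)^2 + 2^2
= 1 + 25 + 4
= 30


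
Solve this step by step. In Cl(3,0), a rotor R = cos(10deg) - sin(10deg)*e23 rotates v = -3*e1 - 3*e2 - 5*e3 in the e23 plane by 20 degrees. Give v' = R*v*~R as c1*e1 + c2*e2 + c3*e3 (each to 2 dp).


Rotor R = cos(10deg) - sin(10deg)*e23
Rotation angle theta = 2 * 10 = 20 degrees in the e23 plane (e2 -> e3).
The component perpendicular to the plane (e1) is invariant: v'_1 = v1 = -3.00
cos(20deg) = 0.9397, sin(20deg) = 0.3420
v'_2 = v2*cos(theta) - v3*sin(theta) = -3*0.9397 - (-5)*0.3420 = -1.11
v'_3 = v2*sin(theta) + v3*cos(theta) = -3*0.3420 + (-5)*0.9397 = -5.72
v' = -3.00*e1 - 1.11*e2 - 5.72*e3


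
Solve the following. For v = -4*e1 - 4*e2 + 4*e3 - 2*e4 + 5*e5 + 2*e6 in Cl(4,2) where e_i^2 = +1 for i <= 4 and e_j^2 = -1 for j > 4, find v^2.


v^2 = sum of c_i^2 * e_i^2
Positive signature terms (e_i^2 = +1): (-4)^2 + (-4)^2 + 4^2 + (-2)^2 = 52
Negative signature terms (e_j^2 = -1): 5^2 + 2^2 = 29
v^2 = 52 - 29 = 23


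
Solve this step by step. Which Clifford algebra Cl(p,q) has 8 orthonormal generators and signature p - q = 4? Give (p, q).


We need p + q = 8 and p - q = 4.
Adding: 2p = 8 + 4 = 12, so p = 6.
Then q = 8 - 6 = 2.
(p, q) = (6, 2)


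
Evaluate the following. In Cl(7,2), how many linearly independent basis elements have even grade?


Even subalgebra dimension = 2^(n-1)
n = 7 + 2 = 9
2^(9 - 1) = 2^8 = 256
Verification: sum of C(9,k) for even k = 1 + 36 + 126 + 84 + 9 = 256
Result = 256


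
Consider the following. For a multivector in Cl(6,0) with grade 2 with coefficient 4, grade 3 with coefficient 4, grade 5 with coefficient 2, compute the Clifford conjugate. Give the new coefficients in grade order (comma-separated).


Clifford conjugate sign for grade k: (-1)^(k(k+1)/2)
Grade 2: (-1)^(2*3/2) = (-1)^3 = -1, coeff 4 -> -4
Grade 3: (-1)^(3*4/2) = (-1)^6 = 1, coeff 4 -> 4
Grade 5: (-1)^(5*6/2) = (-1)^15 = -1, coeff 2 -> -2
Conjugated coefficients: -4, 4, -2


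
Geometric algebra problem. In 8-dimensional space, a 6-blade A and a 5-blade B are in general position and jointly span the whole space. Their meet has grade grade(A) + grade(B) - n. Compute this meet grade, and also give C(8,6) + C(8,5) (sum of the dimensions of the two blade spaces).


Meet grade = grade(A) + grade(B) - n
= 6 + 5 - 8 = 3
C(8,6) = 28
C(8,5) = 56
dim_A + dim_B = 28 + 56 = 84


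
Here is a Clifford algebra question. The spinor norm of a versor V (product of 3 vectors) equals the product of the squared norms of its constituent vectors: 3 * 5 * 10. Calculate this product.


Spinor norm N(V) = |v1|^2 * |v2|^2 * ... * |v3|^2
= 3 * 5 * 10
Running product: 3, 15, 150
N(V) = 150


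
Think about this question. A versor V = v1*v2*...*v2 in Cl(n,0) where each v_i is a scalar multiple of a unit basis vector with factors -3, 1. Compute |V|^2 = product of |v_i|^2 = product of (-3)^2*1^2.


Each vector v_i has |v_i|^2 = s_i^2
Squared scales: (-3)^2 = 9, 1^2 = 1
|V|^2 = 9 * 1
= 9


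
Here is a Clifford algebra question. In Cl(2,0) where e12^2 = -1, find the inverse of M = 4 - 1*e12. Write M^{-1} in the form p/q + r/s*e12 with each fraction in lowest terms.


M = 4 - 1*e12, where e12^2 = -1.
Since M commutes with its reverse ~M = a - b*e12, M * ~M = a^2 - b^2*e12^2 = a^2 + b^2.
So M^{-1} = ~M / (a^2 + b^2) = (a - b*e12)/(a^2 + b^2).
a^2 + b^2 = 16 + 1 = 17
Scalar part = 4/17 = 4/17
Bivector coeff = 1/17 = 1/17
M^{-1} = 4/17 + 1/17*e12


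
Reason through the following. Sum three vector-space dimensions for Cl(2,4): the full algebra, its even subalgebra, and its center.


n = 2 + 4 = 6
Total dim = 2^6 = 64
Even subalgebra dim = 2^5 = 32
n is even, so center dim = 1
Sum = 64 + 32 + 1 = 97


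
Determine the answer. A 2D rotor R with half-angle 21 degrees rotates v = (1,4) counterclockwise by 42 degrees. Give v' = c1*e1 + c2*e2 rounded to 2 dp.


Rotor R = cos(21deg) - sin(21deg)*e12
Rotation angle theta = 2 * 21 = 42 degrees
v' = R*v*~R rotates v by theta.
cos(42deg) = 0.7431, sin(42deg) = 0.6691
v'_1 = 1*cos(42deg) - 4*sin(42deg)
= 1*0.7431 - 4*0.6691
= -1.93
v'_2 = 1*sin(42deg) + 4*cos(42deg)
= 1*0.6691 + 4*0.7431
= 3.64
v' = -1.93*e1 + 3.64*e2


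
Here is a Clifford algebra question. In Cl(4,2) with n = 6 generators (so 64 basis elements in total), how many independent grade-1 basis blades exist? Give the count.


Number of grade-k basis blades in Cl(p,q) with n = p + q is C(n, k).
n = 4 + 2 = 6
C(6, 1) = 6! / (1! * 5!)
= 720 / (1 * 120)
= 6


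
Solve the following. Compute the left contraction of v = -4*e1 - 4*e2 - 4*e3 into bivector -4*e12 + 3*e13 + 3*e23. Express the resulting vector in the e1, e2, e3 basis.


Left contraction v _| B = <vB>_1 (grade-1 part of the geometric product vB).
Using e1_|e12 = e2, e2_|e12 = -e1, e1_|e13 = e3, e3_|e13 = -e1, e2_|e23 = e3, e3_|e23 = -e2:
e1 coeff: -v2*b12 - v3*b13 = -(-4)*(-4) - (-4)*(3) = -4
e2 coeff: v1*b12 - v3*b23 = (-4)*(-4) - (-4)*(3) = 28
e3 coeff: v1*b13 + v2*b23 = (-4)*(3) + (-4)*(3) = -24
v _| B = -4*e1 + 28*e2 - 24*e3


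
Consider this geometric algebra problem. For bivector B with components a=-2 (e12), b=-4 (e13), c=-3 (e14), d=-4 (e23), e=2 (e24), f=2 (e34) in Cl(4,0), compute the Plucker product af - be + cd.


Plucker relation: af - be + cd
a*f = (-2)*2 = -4
b*e = (-4)*2 = -8
c*d = (-3)*(-4) = 12
af - be + cd = -4 - (-8) + 12
= 16


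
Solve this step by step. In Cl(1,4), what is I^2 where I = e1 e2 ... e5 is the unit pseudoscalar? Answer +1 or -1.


The pseudoscalar I = e1...e_n (product of all n generators) of Cl(p,q) satisfies I^2 = (-1)^(q + n(n-1)/2).
p = 1, q = 4, n = p + q = 5
n(n-1)/2 = 5 * 4 / 2 = 10
Exponent = q + n(n-1)/2 = 4 + 10 = 14
I^2 = (-1)^14 = +1


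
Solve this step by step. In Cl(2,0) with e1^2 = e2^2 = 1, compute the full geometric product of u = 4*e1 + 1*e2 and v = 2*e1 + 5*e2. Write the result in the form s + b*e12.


Expand: (4*e1 + 1*e2)(2*e1 + 5*e2)
= 4*2*e1e1 + 4*5*e1e2 + 1*2*e2e1 + 1*5*e2e2
Using e1^2 = e2^2 = 1, e2e1 = -e1e2:
Scalar part s = 4*2 + 1*5 = 8 + 5 = 13
Bivector part b = 4*5 - 1*2 = 20 - 2 = 18
uv = 13 + 18*e12


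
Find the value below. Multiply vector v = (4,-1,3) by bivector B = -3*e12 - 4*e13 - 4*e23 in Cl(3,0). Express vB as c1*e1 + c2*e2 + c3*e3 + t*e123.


vB has grade-1 (vector) and grade-3 (trivector) parts: vB = (v _| B) + (v ^ B).
Vector part <vB>_1:
  e1: -v2*b12 - v3*b13 = -(-1)*(-3) - (3)*(-4) = 9
  e2: v1*b12 - v3*b23 = (4)*(-3) - (3)*(-4) = 0
  e3: v1*b13 + v2*b23 = (4)*(-4) + (-1)*(-4) = -12
Trivector part <vB>_3:
  e123: v1*b23 - v2*b13 + v3*b12 = (4)*(-4) - (-1)*(-4) + (3)*(-3) = -29
vB = 9*e1 + 0*e2 - 12*e3 - 29*e123


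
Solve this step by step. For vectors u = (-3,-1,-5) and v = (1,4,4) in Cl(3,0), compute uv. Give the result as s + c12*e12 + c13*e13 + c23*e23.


In Cl(3,0): e_i^2 = 1, e_ie_j = -e_je_i for i != j.
Scalar part = u . v = (-3)*1 + (-1)*4 + (-5)*4
= -3 + (-4) + (-20) = -27
e12 coeff = (-3)*4 - (-1)*1 = -12 - (-1) = -11
e13 coeff = (-3)*4 - (-5)*1 = -12 - (-5) = -7
e23 coeff = (-1)*4 - (-5)*4 = -4 - (-20) = 16
uv = -27 - 11*e12 - 7*e13 + 16*e23


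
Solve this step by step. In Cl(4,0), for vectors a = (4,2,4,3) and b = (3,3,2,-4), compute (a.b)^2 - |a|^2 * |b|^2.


a . b = 4*3 + 2*3 + 4*2 + 3*(-4)
= 12 + 6 + 8 + (-12) = 14
|a|^2 = 4^2 + 2^2 + 4^2 + 3^2 = 45
|b|^2 = 3^2 + 3^2 + 2^2 + (-4)^2 = 38
(a.b)^2 = 14^2 = 196
|a|^2 * |b|^2 = 45 * 38 = 1710
Result = 196 - 1710 = -1514


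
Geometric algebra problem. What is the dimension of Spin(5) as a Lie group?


Spin(n) double-covers SO(n); both have Lie algebra so(n) of dimension n(n-1)/2.
n = 5
n(n-1) = 5 * 4 = 20
dim Spin(5) = 20/2 = 10


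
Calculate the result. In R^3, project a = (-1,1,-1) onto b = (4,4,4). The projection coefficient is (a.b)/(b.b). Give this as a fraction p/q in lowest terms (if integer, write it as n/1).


Projection coefficient = (a . b) / (b . b)
a . b = (-1)*4 + 1*4 + (-1)*4
= -4 + 4 + (-4) = -4
b . b = 4^2 + 4^2 + 4^2
= 16 + 16 + 16 = 48
Coefficient = -4/48
In lowest terms: -1/12


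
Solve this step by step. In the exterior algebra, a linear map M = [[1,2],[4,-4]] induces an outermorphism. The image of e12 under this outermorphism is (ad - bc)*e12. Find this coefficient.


The outermorphism of a linear map f sends e1^e2 to f(e1)^f(e2).
f(e1) = 1*e1 + 4*e2
f(e2) = 2*e1 - 4*e2
f(e1) ^ f(e2) = (1*e1 + 4*e2) ^ (2*e1 - 4*e2)
= 1*(-4)*e12 + 4*2*e21
= (-4 - 8)*e12
= -12*e12
Coefficient = -12


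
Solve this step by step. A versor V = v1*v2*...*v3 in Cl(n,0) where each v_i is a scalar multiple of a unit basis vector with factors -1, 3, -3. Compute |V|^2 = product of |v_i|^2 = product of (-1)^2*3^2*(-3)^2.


Each vector v_i has |v_i|^2 = s_i^2
Squared scales: (-1)^2 = 1, 3^2 = 9, (-3)^2 = 9
|V|^2 = 1 * 9 * 9
= 81


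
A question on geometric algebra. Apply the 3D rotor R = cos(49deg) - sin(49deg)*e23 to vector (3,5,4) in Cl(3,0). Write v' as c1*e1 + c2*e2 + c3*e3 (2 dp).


Rotor R = cos(49deg) - sin(49deg)*e23
Rotation angle theta = 2 * 49 = 98 degrees in the e23 plane (e2 -> e3).
The component perpendicular to the plane (e1) is invariant: v'_1 = v1 = 3.00
cos(98deg) = -0.1392, sin(98deg) = 0.9903
v'_2 = v2*cos(theta) - v3*sin(theta) = 5*(-0.1392) - 4*0.9903 = -4.66
v'_3 = v2*sin(theta) + v3*cos(theta) = 5*0.9903 + 4*(-0.1392) = 4.39
v' = 3.00*e1 - 4.66*e2 + 4.39*e3


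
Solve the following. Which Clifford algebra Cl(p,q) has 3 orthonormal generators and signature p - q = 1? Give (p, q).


We need p + q = 3 and p - q = 1.
Adding: 2p = 3 + 1 = 4, so p = 2.
Then q = 3 - 2 = 1.
(p, q) = (2, 1)


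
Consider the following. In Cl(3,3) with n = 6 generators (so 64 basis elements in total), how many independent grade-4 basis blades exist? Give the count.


Number of grade-k basis blades in Cl(p,q) with n = p + q is C(n, k).
n = 3 + 3 = 6
C(6, 4) = 6! / (4! * 2!)
= 720 / (24 * 2)
= 15


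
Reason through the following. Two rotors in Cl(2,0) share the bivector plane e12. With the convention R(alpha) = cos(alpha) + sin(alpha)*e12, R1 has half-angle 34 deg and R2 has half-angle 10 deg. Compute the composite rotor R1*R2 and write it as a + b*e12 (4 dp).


Same-plane rotors commute and their half-angles add:
R1*R2 = cos(a1 + a2) + sin(a1 + a2)*e12.
a1 + a2 = 34 + 10 = 44 deg
cos(44 deg) = 0.7193
sin(44 deg) = 0.6947
R1*R2 = 0.7193 + 0.6947*e12


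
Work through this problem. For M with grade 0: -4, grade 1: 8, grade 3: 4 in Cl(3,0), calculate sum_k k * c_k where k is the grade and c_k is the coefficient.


Grade-weighted sum = sum of grade_k * coefficient_k
0*(-4) = 0
1*8 = 8
3*4 = 12
Total = 0 + 8 + 12 = 20


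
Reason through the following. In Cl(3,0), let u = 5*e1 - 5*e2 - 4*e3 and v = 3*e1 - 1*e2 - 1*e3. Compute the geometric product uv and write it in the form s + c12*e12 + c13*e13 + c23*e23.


In Cl(3,0): e_i^2 = 1, e_ie_j = -e_je_i for i != j.
Scalar part = u . v = 5*3 + (-5)*(-1) + (-4)*(-1)
= 15 + 5 + 4 = 24
e12 coeff = 5*(-1) - (-5)*3 = -5 - (-15) = 10
e13 coeff = 5*(-1) - (-4)*3 = -5 - (-12) = 7
e23 coeff = (-5)*(-1) - (-4)*(-1) = 5 - 4 = 1
uv = 24 + 10*e12 + 7*e13 + 1*e23


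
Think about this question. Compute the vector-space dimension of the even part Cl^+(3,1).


Even subalgebra dimension = 2^(n-1)
n = 3 + 1 = 4
2^(4 - 1) = 2^3 = 8
Verification: sum of C(4,k) for even k = 1 + 6 + 1 = 8
Result = 8


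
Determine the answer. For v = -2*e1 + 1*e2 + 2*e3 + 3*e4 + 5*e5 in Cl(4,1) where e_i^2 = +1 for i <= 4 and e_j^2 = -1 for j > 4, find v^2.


v^2 = sum of c_i^2 * e_i^2
Positive signature terms (e_i^2 = +1): (-2)^2 + 1^2 + 2^2 + 3^2 = 18
Negative signature terms (e_j^2 = -1): 5^2 = 25
v^2 = 18 - 25 = -7


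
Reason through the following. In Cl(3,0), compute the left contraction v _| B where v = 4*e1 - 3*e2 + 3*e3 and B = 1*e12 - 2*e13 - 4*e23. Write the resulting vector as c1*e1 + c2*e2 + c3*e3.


Left contraction v _| B = <vB>_1 (grade-1 part of the geometric product vB).
Using e1_|e12 = e2, e2_|e12 = -e1, e1_|e13 = e3, e3_|e13 = -e1, e2_|e23 = e3, e3_|e23 = -e2:
e1 coeff: -v2*b12 - v3*b13 = -(-3)*(1) - (3)*(-2) = 9
e2 coeff: v1*b12 - v3*b23 = (4)*(1) - (3)*(-4) = 16
e3 coeff: v1*b13 + v2*b23 = (4)*(-2) + (-3)*(-4) = 4
v _| B = 9*e1 + 16*e2 + 4*e3


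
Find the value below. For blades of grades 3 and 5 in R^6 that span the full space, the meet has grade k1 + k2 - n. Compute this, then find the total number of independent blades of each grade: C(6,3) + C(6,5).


Meet grade = grade(A) + grade(B) - n
= 3 + 5 - 6 = 2
C(6,3) = 20
C(6,5) = 6
dim_A + dim_B = 20 + 6 = 26


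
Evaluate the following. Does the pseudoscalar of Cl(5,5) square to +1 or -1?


The pseudoscalar I = e1...e_n (product of all n generators) of Cl(p,q) satisfies I^2 = (-1)^(q + n(n-1)/2).
p = 5, q = 5, n = p + q = 10
n(n-1)/2 = 10 * 9 / 2 = 45
Exponent = q + n(n-1)/2 = 5 + 45 = 50
I^2 = (-1)^50 = +1


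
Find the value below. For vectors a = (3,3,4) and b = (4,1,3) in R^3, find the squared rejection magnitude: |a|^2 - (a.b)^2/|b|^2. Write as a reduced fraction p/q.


|a|^2 = 3^2 + 3^2 + 4^2 = 34
|b|^2 = 4^2 + 1^2 + 3^2 = 26
a . b = 3*4 + 3*1 + 4*3 = 27
(a.b)^2 = 27^2 = 729
|rej|^2 = 34 - 729/26
= (884 - 729)/26
= 155/26
In lowest terms: 155/26


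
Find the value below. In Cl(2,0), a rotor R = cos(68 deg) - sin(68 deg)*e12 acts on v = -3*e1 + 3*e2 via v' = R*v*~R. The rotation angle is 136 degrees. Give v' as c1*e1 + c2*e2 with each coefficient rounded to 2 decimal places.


Rotor R = cos(68deg) - sin(68deg)*e12
Rotation angle theta = 2 * 68 = 136 degrees
v' = R*v*~R rotates v by theta.
cos(136deg) = -0.7193, sin(136deg) = 0.6947
v'_1 = -3*cos(136deg) - 3*sin(136deg)
= -3*(-0.7193) - 3*0.6947
= 0.07
v'_2 = -3*sin(136deg) + 3*cos(136deg)
= -3*0.6947 + 3*(-0.7193)
= -4.24
v' = 0.07*e1 - 4.24*e2


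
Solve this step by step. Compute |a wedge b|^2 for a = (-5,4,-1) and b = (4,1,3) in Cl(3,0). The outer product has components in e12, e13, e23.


a wedge b = (a1*b2 - a2*b1)*e12 + (a1*b3 - a3*b1)*e13 + (a2*b3 - a3*b2)*e23
e12 coeff: (-5)*1 - 4*4 = -5 - 16 = -21
e13 coeff: (-5)*3 - (-1)*4 = -15 - (-4) = -11
e23 coeff: 4*3 - (-1)*1 = 12 - (-1) = 13
|a wedge b|^2 = (-21)^2 + (-11)^2 + 13^2
= 441 + 121 + 169
= 731
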